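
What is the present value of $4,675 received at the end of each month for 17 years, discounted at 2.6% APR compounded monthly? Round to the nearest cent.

$770,173.09

i = 0.026/12 = 0.00216667 per month; n = 17·12 = 204.
Annuity factor a(204|0.00216667) = 164.742907; PV = 4675 × 164.742907 = 770,173.0897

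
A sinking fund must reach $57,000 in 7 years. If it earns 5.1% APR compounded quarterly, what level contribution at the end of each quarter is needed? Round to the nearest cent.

$1,706.73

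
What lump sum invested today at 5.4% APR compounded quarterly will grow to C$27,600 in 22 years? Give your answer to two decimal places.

With 4 periods per year: i = 0.0135, n = 88.
PV = 27,600 / (1 + 0.0135)^88 = 27,600 / 3.254545 = 8,480.4484

C$8,480.45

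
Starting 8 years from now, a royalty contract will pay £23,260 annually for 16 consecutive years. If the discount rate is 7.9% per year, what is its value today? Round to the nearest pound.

PV at t=7 (ordinary 16-year annuity): 23260 × a(16|0.079) = 23260 × 8.908241 = 207,205.6758
PV₀ = 207,205.6758 / (1+0.079)^7 = 207,205.6758 / 1.702747 = 121,689.0595

£121,689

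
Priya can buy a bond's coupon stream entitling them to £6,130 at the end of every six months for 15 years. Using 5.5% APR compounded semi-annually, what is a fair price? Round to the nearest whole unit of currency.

i = 0.055/2 = 0.0275 per half-year; n = 15·2 = 30.
PV = PMT · [1 − (1+i)^(−n)] / i = 6130 · 20.249301 = 124,128.2169

£124,128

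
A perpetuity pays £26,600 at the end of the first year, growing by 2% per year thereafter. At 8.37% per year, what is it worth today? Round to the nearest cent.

PV = PMT / (i − g) = 26600 / (0.0837 − 0.02) = 26600 / 0.063700 = 417,582.4176

£417,582.42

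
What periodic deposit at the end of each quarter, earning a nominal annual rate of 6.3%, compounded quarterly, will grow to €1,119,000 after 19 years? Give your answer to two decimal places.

€7,731.85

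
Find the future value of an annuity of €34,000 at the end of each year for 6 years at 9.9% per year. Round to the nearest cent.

Accumulation factor s(6|0.099) = 7.696160; FV = 34000 × 7.696160 = 261,669.4520

€261,669.45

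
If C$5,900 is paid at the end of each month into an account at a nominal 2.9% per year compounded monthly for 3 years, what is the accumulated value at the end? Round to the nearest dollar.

C$221,634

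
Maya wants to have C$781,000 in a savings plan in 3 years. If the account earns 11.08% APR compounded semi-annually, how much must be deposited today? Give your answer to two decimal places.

C$565,130.17

Periodic rate i = 0.1108/2 = 0.0554; n = 3 × 2 = 6 periods.
PV = FV·(1+i)^(−n) = 781,000 × 0.723598 = 565,130.1722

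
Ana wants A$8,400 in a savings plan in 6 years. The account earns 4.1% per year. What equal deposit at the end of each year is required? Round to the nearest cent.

PMT = 8400 / ( [(1+0.041)^6 − 1] / 0.041 ) = 8400 / 6.649671 = 1,263.2204

A$1,263.22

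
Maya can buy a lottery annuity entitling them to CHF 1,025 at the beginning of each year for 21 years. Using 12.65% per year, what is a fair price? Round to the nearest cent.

CHF 8,379.58

PV = 1025 × [1 − (1+0.1265)^(−21)] / 0.1265 × (1+i) = 1025 × 8.175201 = 8,379.5811
(annuity-due: payments at period start, so ×(1+i).)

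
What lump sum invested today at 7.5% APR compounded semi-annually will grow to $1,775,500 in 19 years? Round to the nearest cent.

i = 0.075/2 = 0.0375 per half-year; n = 19·2 = 38.
PV = 1,775,500 / (1 + 0.0375)^38 = 1,775,500 / 4.050867 = 438,301.2125

$438,301.21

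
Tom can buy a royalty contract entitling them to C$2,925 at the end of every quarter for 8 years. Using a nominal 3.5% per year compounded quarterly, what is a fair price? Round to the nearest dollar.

Periodic rate i = 0.035/4 = 0.00875; n = 8 × 4 = 32 periods.
PV = 2925 × [1 − (1+0.00875)^(−32)] / 0.00875 = 2925 × 27.805169 = 81,330.1191

C$81,330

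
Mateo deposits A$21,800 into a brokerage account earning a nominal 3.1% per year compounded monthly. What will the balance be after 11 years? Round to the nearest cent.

i = 0.031/12 = 0.00258333 per month; n = 11·12 = 132.
21,800 × (1+0.00258333)^132 = 21,800 × 1.405735 = 30,645.0230

A$30,645.02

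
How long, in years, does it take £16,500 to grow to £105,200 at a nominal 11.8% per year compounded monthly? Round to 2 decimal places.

15.78 years

Periodic rate i = 0.118/12 = 0.00983333.
(1+i)^n = 105200/16500 = 6.37576, so n = ln 6.37576 / ln 1.00983 = 189.3149 months
= 189.3149/12 years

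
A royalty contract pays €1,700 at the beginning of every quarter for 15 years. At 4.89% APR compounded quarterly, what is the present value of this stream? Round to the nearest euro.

€72,862

Periodic rate i = 0.0489/4 = 0.012225; n = 15 × 4 = 60 periods.
PV = 1700 × [1 − (1+0.012225)^(−60)] / 0.012225 × (1+i) = 1700 × 42.859906 = 72,861.8408
Payments are at the start of each period, so multiply by (1+i).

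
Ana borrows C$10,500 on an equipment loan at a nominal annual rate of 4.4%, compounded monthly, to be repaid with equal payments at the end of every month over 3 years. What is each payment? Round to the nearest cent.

C$311.87

i = 0.044/12 = 0.00366667 per month; n = 3·12 = 36.
PMT = 10500 / ( [1 − (1+0.00366667)^(−36)] / 0.00366667 ) = 10500 / 33.667479 = 311.8737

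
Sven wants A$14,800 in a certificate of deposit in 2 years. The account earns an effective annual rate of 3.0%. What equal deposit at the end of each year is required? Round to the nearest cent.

A$7,290.64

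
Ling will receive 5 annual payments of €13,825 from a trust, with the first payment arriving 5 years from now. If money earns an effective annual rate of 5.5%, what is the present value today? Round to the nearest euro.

€47,655

PV at t=4 (ordinary 5-year annuity): 13825 × a(5|0.055) = 13825 × 4.270284 = 59,036.6829
PV₀ = 59,036.6829 / (1+0.055)^4 = 59,036.6829 / 1.238825 = 47,655.3989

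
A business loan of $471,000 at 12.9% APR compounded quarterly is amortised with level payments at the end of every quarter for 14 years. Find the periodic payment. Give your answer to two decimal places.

$18,280.25

Periodic rate i = 0.129/4 = 0.03225; n = 14 × 4 = 56 periods.
PMT = 471000 / ( [1 − (1+0.03225)^(−56)] / 0.03225 ) = 471000 / 25.765519 = 18,280.2453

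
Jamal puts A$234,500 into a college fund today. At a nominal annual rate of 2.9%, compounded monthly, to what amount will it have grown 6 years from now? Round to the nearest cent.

A$279,009.46

With 12 periods per year: i = 0.00241667, n = 72.
FV = 234,500 × (1 + 0.00241667)^72 = 279,009.4566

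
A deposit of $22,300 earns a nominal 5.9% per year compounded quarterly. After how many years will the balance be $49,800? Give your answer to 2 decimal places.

13.72 years

Periodic rate i = 0.059/4 = 0.01475.
n = ln(49800/22300) / ln(1+0.01475) = ln(2.23318) / 0.014642 = 54.8704 quarters
= 54.8704/4 years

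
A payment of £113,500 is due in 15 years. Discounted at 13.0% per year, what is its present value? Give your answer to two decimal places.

Discount factor = (1+0.13)^(−15) = 0.159891; PV = 113,500 × 0.159891 = 18,147.6005

£18,147.60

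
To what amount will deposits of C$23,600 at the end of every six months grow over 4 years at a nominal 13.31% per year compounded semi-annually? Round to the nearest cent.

With 2 periods per year: i = 0.06655, n = 8.
FV = PMT · [(1+i)^n − 1] / i = 23600 · 10.133186 = 239,143.1963

C$239,143.20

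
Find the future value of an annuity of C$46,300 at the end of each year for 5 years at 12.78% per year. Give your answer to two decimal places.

Accumulation factor s(5|0.1278) = 6.452032; FV = 46300 × 6.452032 = 298,729.0745

C$298,729.07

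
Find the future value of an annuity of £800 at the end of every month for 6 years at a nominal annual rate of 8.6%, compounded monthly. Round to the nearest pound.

£75,040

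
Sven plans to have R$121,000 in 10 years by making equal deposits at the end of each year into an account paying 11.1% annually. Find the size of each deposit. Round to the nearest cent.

R$7,201.20

FV-annuity factor = 16.802751; PMT = 121000 / 16.802751 = 7,201.2020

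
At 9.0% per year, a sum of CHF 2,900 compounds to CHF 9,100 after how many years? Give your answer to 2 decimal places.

n = ln(9100/2900) / ln(1+0.09) = ln(3.13793) / 0.086178 = 13.2698 years

13.27 years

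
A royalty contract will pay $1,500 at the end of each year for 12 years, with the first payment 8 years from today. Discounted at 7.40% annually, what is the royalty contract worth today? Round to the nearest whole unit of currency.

Value one period before first payment (t=7): 1500 × [1 − (1+0.074)^(−12)] / 0.074 = 1500 × 7.776090 = 11,664.1351
Discount back 7 years: 11,664.1351 × (1+0.074)^(−7) = 11,664.1351 × 0.606694 = 7,076.5662

$7,077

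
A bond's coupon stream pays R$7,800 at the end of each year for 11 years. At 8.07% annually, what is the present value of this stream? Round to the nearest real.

R$55,495

PV = 7800 × [1 − (1+0.0807)^(−11)] / 0.0807 = 7800 × 7.114784 = 55,495.3142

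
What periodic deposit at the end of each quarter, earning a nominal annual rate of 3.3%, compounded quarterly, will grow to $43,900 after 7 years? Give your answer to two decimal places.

$1,400.17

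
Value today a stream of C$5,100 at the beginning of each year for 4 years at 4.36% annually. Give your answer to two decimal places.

C$19,156.81

PV = PMT · [1 − (1+i)^(−n)] / i × (1+i) = 5100 · 3.756238 = 19,156.8142
(Beginning-of-period payments → annuity-due factor ×(1+i).)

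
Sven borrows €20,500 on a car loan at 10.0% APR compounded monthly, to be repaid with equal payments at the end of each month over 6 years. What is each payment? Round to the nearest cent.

i = 0.1/12 = 0.00833333 per month; n = 6·12 = 72.
PMT = 20500 / ( [1 − (1+0.00833333)^(−72)] / 0.00833333 ) = 20500 / 53.978665 = 379.7797

€379.78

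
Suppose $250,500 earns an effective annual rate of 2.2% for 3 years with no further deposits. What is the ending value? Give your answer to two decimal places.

FV = 250,500 × (1 + 0.022)^3 = 267,399.3933

$267,399.39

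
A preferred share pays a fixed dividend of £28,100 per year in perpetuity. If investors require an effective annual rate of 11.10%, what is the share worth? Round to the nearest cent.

PV = PMT / i = 28100 / 0.111 = 253,153.1532

£253,153.15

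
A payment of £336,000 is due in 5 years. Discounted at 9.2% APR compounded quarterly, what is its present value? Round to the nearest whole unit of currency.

£213,219

Periodic rate i = 0.092/4 = 0.023; n = 5 × 4 = 20 periods.
PV = FV·(1+i)^(−n) = 336,000 × 0.634581 = 213,219.3441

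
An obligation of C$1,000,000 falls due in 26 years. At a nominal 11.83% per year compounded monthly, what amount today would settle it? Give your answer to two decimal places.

C$46,853.12

With 12 periods per year: i = 0.00985833, n = 312.
PV = 1,000,000 / (1 + 0.00985833)^312 = 1,000,000 / 21.343298 = 46,853.1151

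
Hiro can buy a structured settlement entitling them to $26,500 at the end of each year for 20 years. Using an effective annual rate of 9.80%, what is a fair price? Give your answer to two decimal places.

Annuity factor a(20|0.098) = 8.631087; PV = 26500 × 8.631087 = 228,723.8169

$228,723.82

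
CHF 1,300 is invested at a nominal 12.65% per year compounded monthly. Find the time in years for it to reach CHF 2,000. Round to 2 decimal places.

3.42 years

Periodic rate i = 0.1265/12 = 0.0105417.
(1+i)^n = 2000/1300 = 1.53846, so n = ln 1.53846 / ln 1.01054 = 41.0798 months
= 41.0798/12 years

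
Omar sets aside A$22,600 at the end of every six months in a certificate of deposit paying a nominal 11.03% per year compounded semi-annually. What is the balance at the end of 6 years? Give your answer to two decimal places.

A$370,637.46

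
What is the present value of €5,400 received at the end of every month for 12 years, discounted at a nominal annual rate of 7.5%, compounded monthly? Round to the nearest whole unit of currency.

i = 0.075/12 = 0.00625 per month; n = 12·12 = 144.
PV = 5400 × [1 − (1+0.00625)^(−144)] / 0.00625 = 5400 × 94.766401 = 511,738.5679

€511,739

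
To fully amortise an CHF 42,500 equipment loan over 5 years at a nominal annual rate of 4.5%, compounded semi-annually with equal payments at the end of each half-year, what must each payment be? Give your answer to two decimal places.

With 2 periods per year: i = 0.0225, n = 10.
Annuity-PV factor = 8.866216; PMT = 42500 / 8.866216 = 4,793.4765

CHF 4,793.48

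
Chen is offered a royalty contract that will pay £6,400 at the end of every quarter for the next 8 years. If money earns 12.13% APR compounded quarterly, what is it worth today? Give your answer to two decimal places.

Periodic rate i = 0.1213/4 = 0.030325; n = 8 × 4 = 32 periods.
PV = PMT · [1 − (1+i)^(−n)] / i = 6400 · 20.298885 = 129,912.8660

£129,912.87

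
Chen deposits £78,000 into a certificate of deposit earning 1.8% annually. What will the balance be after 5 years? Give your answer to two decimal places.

£85,277.31

FV = PV·(1+i)^n = 78,000 × 1.093299 = 85,277.3100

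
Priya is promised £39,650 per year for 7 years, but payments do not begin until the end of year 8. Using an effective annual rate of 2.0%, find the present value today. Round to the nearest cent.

£223,398.32

Value one period before first payment (t=7): 39650 × [1 − (1+0.02)^(−7)] / 0.02 = 39650 × 6.471991 = 256,614.4459
Discount back 7 years: 256,614.4459 × (1+0.02)^(−7) = 256,614.4459 × 0.870560 = 223,398.3179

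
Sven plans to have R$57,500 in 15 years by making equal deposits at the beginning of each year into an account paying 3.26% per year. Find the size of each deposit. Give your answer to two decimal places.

R$2,937.35

PMT = 57500 / ( [(1+0.0326)^15 − 1] / 0.0326 × (1+i) ) = 57500 / 19.575444 = 2,937.3536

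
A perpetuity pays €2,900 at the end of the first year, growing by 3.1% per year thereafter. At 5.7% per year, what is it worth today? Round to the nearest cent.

€111,538.46

PV = PMT / (i − g) = 2900 / (0.057 − 0.031) = 2900 / 0.026000 = 111,538.4615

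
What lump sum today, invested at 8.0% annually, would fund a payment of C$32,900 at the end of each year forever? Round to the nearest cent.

PV = C/r = 32900/0.08 = 411,250.0000

C$411,250.00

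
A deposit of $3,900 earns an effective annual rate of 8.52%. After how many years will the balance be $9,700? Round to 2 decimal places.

n = ln(9700/3900) / ln(1+0.0852) = ln(2.48718) / 0.081764 = 11.1436 years

11.14 years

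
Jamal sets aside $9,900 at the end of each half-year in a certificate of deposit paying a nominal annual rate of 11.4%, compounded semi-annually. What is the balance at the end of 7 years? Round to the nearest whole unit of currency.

With 2 periods per year: i = 0.057, n = 14.
Accumulation factor s(14|0.057) = 20.578078; FV = 9900 × 20.578078 = 203,722.9721

$203,723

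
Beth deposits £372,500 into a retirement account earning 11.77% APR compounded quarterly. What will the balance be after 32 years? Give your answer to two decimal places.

£15,249,278.38

Periodic rate i = 0.1177/4 = 0.029425; n = 32 × 4 = 128 periods.
FV = 372,500 × (1 + 0.029425)^128 = 15,249,278.3759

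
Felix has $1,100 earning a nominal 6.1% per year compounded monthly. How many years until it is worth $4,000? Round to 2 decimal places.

Periodic rate i = 0.061/12 = 0.00508333.
n = ln(4000/1100) / ln(1+0.00508333) = ln(3.63636) / 0.005070 = 254.6090 months
= 254.6090/12 years

21.22 years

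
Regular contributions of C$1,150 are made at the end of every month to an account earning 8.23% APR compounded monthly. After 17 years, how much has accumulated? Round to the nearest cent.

C$508,445.01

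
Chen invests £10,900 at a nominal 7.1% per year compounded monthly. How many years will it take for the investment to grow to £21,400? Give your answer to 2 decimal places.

9.53 years

Periodic rate i = 0.071/12 = 0.00591667.
(1+i)^n = 21400/10900 = 1.96330, so n = ln 1.96330 / ln 1.00592 = 114.3586 months
= 114.3586/12 years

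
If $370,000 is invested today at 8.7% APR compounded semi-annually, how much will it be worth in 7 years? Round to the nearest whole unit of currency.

$671,577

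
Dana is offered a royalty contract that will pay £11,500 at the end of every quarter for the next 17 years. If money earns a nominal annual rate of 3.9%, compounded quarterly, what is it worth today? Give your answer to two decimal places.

£569,738.85

i = 0.039/4 = 0.00975 per quarter; n = 17·4 = 68.
PV = 11500 × [1 − (1+0.00975)^(−68)] / 0.00975 = 11500 × 49.542509 = 569,738.8497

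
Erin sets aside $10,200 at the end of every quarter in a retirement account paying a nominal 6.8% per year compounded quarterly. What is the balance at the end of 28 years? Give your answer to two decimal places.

$3,363,674.45

Periodic rate i = 0.068/4 = 0.017; n = 28 × 4 = 112 periods.
FV = 10200 × [(1+0.017)^112 − 1] / 0.017 = 10200 × 329.772005 = 3,363,674.4548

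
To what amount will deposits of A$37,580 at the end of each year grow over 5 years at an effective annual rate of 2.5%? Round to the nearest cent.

A$197,532.83

FV = PMT · [(1+i)^n − 1] / i = 37580 · 5.256329 = 197,532.8256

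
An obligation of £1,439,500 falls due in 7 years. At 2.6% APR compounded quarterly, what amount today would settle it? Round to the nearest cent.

£1,200,676.06

Periodic rate i = 0.026/4 = 0.0065; n = 7 × 4 = 28 periods.
PV = FV·(1+i)^(−n) = 1,439,500 × 0.834092 = 1,200,676.0586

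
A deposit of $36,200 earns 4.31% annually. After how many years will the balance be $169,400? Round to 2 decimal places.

36.57 years

(1+i)^n = 169400/36200 = 4.67956, so n = ln 4.67956 / ln 1.0431 = 36.5714 years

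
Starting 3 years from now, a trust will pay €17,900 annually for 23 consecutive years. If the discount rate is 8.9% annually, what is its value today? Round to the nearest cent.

Value one period before first payment (t=2): 17900 × [1 − (1+0.089)^(−23)] / 0.089 = 17900 × 9.654821 = 172,821.2916
PV₀ = 172,821.2916 / (1+0.089)^2 = 172,821.2916 / 1.185921 = 145,727.4908

€145,727.49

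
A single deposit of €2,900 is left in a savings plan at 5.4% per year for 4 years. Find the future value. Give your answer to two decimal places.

2,900 × (1+0.054)^4 = 2,900 × 1.234134 = 3,578.9896

€3,578.99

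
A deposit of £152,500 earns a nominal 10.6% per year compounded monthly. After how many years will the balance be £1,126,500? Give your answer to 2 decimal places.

Periodic rate i = 0.106/12 = 0.00883333.
(1+i)^n = 1.1265e+06/152500 = 7.38689, so n = ln 7.38689 / ln 1.00883 = 227.3802 months
= 227.3802/12 years

18.95 years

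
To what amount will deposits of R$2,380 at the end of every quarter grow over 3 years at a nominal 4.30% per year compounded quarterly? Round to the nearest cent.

R$30,310.61

i = 0.043/4 = 0.01075 per quarter; n = 3·4 = 12.
FV = PMT · [(1+i)^n − 1] / i = 2380 · 12.735549 = 30,310.6076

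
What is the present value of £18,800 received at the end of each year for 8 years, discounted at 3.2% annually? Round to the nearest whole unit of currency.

PV = PMT · [1 − (1+i)^(−n)] / i = 18800 · 6.960843 = 130,863.8471

£130,864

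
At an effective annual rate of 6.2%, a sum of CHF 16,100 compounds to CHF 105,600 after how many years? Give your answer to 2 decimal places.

(1+i)^n = 105600/16100 = 6.55901, so n = ln 6.55901 / ln 1.062 = 31.2671 years

31.27 years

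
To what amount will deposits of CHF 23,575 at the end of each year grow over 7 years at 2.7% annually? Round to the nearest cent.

FV = 23575 × [(1+0.027)^7 − 1] / 0.027 = 23575 × 7.593215 = 179,010.0475

CHF 179,010.05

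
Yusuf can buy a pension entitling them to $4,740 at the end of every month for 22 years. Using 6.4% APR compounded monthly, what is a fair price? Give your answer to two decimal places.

Periodic rate i = 0.064/12 = 0.00533333; n = 22 × 12 = 264 periods.
Annuity factor a(264|0.00533333) = 141.459557; PV = 4740 × 141.459557 = 670,518.2981

$670,518.30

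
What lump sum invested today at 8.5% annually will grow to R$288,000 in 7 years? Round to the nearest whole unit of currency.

R$162,699

Discount factor = (1+0.085)^(−7) = 0.564926; PV = 288,000 × 0.564926 = 162,698.7890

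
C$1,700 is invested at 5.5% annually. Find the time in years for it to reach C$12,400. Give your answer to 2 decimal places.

37.11 years

n = ln(12400/1700) / ln(1+0.055) = ln(7.29412) / 0.053541 = 37.1132 years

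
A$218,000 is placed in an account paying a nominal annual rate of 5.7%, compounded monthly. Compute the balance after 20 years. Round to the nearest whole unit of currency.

i = 0.057/12 = 0.00475 per month; n = 20·12 = 240.
FV = 218,000 × (1 + 0.00475)^240 = 679,798.2793

A$679,798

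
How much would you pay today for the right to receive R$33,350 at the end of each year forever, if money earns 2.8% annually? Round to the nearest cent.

PV = PMT / i = 33350 / 0.028 = 1,191,071.4286

R$1,191,071.43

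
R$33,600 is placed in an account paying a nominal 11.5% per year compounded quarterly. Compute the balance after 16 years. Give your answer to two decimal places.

R$206,143.46

i = 0.115/4 = 0.02875 per quarter; n = 16·4 = 64.
FV = PV·(1+i)^n = 33,600 × 6.135222 = 206,143.4611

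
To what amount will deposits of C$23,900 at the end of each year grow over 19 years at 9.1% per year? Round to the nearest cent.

C$1,111,489.31

FV = 23900 × [(1+0.091)^19 − 1] / 0.091 = 23900 × 46.505829 = 1,111,489.3106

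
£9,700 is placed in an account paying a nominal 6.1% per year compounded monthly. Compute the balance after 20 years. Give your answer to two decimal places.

£32,754.34

Periodic rate i = 0.061/12 = 0.00508333; n = 20 × 12 = 240 periods.
FV = 9,700 × (1 + 0.00508333)^240 = 32,754.3416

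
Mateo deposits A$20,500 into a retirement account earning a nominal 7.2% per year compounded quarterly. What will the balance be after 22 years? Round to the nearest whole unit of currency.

A$98,528

i = 0.072/4 = 0.018 per quarter; n = 22·4 = 88.
20,500 × (1+0.018)^88 = 20,500 × 4.806229 = 98,527.6955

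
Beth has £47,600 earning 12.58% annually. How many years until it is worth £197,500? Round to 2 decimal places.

(1+i)^n = 197500/47600 = 4.14916, so n = ln 4.14916 / ln 1.1258 = 12.0083 years

12.01 years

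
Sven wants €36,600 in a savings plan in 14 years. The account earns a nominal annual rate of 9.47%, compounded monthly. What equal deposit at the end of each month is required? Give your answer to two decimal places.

€105.20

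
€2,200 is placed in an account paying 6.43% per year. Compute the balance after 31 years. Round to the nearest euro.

FV = 2,200 × (1 + 0.0643)^31 = 15,184.7836

€15,185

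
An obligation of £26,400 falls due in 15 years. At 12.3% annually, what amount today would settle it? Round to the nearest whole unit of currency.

£4,633

PV = 26,400 / (1 + 0.123)^15 = 26,400 / 5.697658 = 4,633.4831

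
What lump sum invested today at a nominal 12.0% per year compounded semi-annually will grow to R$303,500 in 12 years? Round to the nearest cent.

Periodic rate i = 0.12/2 = 0.06; n = 12 × 2 = 24 periods.
PV = 303,500 / (1 + 0.06)^24 = 303,500 / 4.048935 = 74,957.9894

R$74,957.99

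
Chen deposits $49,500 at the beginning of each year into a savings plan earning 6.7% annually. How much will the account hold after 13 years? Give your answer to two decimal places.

FV = 49500 × [(1+0.067)^13 − 1] / 0.067 × (1+i) = 49500 × 21.076786 = 1,043,300.9183
(annuity-due: payments at period start, so ×(1+i).)

$1,043,300.92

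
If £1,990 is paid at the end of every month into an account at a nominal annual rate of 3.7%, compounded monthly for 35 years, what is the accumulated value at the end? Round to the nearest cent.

£1,706,277.05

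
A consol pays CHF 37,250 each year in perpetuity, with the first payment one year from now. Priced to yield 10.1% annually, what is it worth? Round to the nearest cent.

CHF 368,811.88

PV = PMT / i = 37250 / 0.101 = 368,811.8812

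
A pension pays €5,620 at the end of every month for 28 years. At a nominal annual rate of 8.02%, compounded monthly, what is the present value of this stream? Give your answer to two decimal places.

€751,209.41

Periodic rate i = 0.0802/12 = 0.00668333; n = 28 × 12 = 336 periods.
PV = PMT · [1 − (1+i)^(−n)] / i = 5620 · 133.667154 = 751,209.4080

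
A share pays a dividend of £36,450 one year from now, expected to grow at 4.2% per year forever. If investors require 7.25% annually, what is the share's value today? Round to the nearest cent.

£1,195,081.97

PV = PMT / (i − g) = 36450 / (0.0725 − 0.042) = 36450 / 0.030500 = 1,195,081.9672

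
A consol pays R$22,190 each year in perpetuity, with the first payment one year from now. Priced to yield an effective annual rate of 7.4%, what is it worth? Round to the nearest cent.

R$299,864.86

PV = C/r = 22190/0.074 = 299,864.8649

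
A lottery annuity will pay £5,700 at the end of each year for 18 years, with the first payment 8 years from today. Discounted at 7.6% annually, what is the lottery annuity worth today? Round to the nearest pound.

£32,897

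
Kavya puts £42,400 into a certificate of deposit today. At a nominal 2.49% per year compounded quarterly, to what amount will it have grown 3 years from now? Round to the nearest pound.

i = 0.0249/4 = 0.006225 per quarter; n = 3·4 = 12.
FV = 42,400 × (1 + 0.006225)^12 = 45,678.0017

£45,678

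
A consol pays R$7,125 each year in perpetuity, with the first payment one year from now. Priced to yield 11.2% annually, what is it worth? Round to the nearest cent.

PV = C/r = 7125/0.112 = 63,616.0714

R$63,616.07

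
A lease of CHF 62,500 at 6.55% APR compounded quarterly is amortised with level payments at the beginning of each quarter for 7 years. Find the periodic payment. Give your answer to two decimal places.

i = 0.0655/4 = 0.016375 per quarter; n = 7·4 = 28.
PMT = 62500 / ( [1 − (1+0.016375)^(−28)] / 0.016375 × (1+i) ) = 62500 / 22.680932 = 2,755.6186

CHF 2,755.62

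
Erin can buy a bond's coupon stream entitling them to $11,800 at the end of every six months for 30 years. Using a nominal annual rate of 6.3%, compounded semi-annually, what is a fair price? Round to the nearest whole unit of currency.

$316,337

Periodic rate i = 0.063/2 = 0.0315; n = 30 × 2 = 60 periods.
PV = 11800 × [1 − (1+0.0315)^(−60)] / 0.0315 = 11800 × 26.808209 = 316,336.8646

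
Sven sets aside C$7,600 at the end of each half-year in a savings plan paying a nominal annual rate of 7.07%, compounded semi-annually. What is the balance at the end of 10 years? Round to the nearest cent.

C$215,700.19

Periodic rate i = 0.0707/2 = 0.03535; n = 10 × 2 = 20 periods.
Accumulation factor s(20|0.03535) = 28.381604; FV = 7600 × 28.381604 = 215,700.1887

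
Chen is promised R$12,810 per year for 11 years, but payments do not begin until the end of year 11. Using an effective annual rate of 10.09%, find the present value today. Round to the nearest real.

R$31,685

Value one period before first payment (t=10): 12810 × [1 − (1+0.1009)^(−11)] / 0.1009 = 12810 × 6.468237 = 82,858.1162
Discount back 10 years: 82,858.1162 × (1+0.1009)^(−10) = 82,858.1162 × 0.382403 = 31,685.1916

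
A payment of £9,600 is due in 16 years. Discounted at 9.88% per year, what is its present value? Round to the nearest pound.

£2,126

Discount factor = (1+0.0988)^(−16) = 0.221463; PV = 9,600 × 0.221463 = 2,126.0468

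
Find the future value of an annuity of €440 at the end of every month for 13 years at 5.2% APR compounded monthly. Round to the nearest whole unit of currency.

€97,795

i = 0.052/12 = 0.00433333 per month; n = 13·12 = 156.
FV = PMT · [(1+i)^n − 1] / i = 440 · 222.260503 = 97,794.6214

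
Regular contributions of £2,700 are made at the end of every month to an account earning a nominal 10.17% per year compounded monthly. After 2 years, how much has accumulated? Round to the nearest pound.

£71,526

i = 0.1017/12 = 0.008475 per month; n = 2·12 = 24.
Accumulation factor s(24|0.008475) = 26.491169; FV = 2700 × 26.491169 = 71,526.1553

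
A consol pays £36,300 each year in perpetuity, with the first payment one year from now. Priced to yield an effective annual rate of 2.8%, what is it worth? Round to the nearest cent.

£1,296,428.57

PV = PMT / i = 36300 / 0.028 = 1,296,428.5714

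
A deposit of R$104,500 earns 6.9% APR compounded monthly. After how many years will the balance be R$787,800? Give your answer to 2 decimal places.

29.36 years

Periodic rate i = 0.069/12 = 0.00575.
(1+i)^n = 787800/104500 = 7.53876, so n = ln 7.53876 / ln 1.00575 = 352.3234 months
= 352.3234/12 years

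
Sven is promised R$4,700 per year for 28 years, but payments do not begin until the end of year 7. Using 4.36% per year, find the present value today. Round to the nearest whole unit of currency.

PV at t=6 (ordinary 28-year annuity): 4700 × a(28|0.0436) = 4700 × 15.992582 = 75,165.1354
PV₀ = 75,165.1354 / (1+0.0436)^6 = 75,165.1354 / 1.291827 = 58,185.1317

R$58,185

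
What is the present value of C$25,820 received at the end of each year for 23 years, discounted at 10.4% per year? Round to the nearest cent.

C$222,763.71

PV = PMT · [1 − (1+i)^(−n)] / i = 25820 · 8.627564 = 222,763.7091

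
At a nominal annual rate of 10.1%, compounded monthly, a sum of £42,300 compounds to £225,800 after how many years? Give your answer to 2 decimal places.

Periodic rate i = 0.101/12 = 0.00841667.
n = ln(225800/42300) / ln(1+0.00841667) = ln(5.33806) / 0.008381 = 199.8298 months
= 199.8298/12 years

16.65 years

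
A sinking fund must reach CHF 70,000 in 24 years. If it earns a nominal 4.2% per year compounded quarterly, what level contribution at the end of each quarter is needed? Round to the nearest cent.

CHF 425.90

Periodic rate i = 0.042/4 = 0.0105; n = 24 × 4 = 96 periods.
FV-annuity factor = 164.357438; PMT = 70000 / 164.357438 = 425.9010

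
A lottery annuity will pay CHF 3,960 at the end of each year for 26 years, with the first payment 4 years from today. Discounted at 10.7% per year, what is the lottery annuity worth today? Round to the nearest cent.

CHF 25,340.50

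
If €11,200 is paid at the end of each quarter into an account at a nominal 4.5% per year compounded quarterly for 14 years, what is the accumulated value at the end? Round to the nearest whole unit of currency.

i = 0.045/4 = 0.01125 per quarter; n = 14·4 = 56.
Accumulation factor s(56|0.01125) = 77.423812; FV = 11200 × 77.423812 = 867,146.6936

€867,147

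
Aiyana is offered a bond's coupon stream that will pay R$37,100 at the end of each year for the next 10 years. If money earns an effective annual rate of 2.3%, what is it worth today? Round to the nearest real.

PV = PMT · [1 − (1+i)^(−n)] / i = 37100 · 8.843210 = 328,083.0998

R$328,083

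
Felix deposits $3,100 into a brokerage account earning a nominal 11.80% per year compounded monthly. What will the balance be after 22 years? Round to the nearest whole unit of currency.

i = 0.118/12 = 0.00983333 per month; n = 22·12 = 264.
3,100 × (1+0.00983333)^264 = 3,100 × 13.241017 = 41,047.1541

$41,047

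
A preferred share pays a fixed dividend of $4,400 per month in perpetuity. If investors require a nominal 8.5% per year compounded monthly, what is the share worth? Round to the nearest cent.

Periodic rate i = 0.085/12 = 0.00708333.
PV = C/r = 4400/0.00708333 = 621,176.4706

$621,176.47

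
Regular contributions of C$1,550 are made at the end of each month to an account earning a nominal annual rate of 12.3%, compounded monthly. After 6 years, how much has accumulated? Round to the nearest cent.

Periodic rate i = 0.123/12 = 0.01025; n = 6 × 12 = 72 periods.
Accumulation factor s(72|0.01025) = 105.746801; FV = 1550 × 105.746801 = 163,907.5415

C$163,907.54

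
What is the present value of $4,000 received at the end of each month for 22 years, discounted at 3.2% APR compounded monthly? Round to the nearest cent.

Periodic rate i = 0.032/12 = 0.00266667; n = 22 × 12 = 264 periods.
PV = 4000 × [1 − (1+0.00266667)^(−264)] / 0.00266667 = 4000 × 189.350028 = 757,400.1139

$757,400.11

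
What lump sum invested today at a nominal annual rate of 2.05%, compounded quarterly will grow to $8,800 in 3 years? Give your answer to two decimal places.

i = 0.0205/4 = 0.005125 per quarter; n = 3·4 = 12.
Discount factor = (1+0.005125)^(−12) = 0.940501; PV = 8,800 × 0.940501 = 8,276.4057

$8,276.41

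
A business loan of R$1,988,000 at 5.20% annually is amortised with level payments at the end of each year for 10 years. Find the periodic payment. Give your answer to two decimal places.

Annuity-PV factor = 7.647284; PMT = 1.988e+06 / 7.647284 = 259,961.5840

R$259,961.58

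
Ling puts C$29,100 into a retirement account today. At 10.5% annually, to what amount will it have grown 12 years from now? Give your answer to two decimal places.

C$96,436.25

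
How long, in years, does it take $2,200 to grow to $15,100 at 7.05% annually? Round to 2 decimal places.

28.27 years

n = ln(15100/2200) / ln(1+0.0705) = ln(6.86364) / 0.068126 = 28.2747 years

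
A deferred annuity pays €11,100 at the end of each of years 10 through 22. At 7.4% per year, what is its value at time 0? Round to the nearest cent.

€47,706.90

PV at t=9 (ordinary 13-year annuity): 11100 × a(13|0.074) = 11100 × 8.171406 = 90,702.6068
PV₀ = 90,702.6068 / (1+0.074)^9 = 90,702.6068 / 1.901247 = 47,706.9044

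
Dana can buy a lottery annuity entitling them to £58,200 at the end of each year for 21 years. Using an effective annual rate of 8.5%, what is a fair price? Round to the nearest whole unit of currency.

Annuity factor a(21|0.085) = 9.643628; PV = 58200 × 9.643628 = 561,259.1618

£561,259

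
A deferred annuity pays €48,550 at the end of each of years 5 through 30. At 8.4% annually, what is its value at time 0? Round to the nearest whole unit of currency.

Value one period before first payment (t=4): 48550 × [1 − (1+0.084)^(−26)] / 0.084 = 48550 × 10.442721 = 506,994.1285
Discount back 4 years: 506,994.1285 × (1+0.084)^(−4) = 506,994.1285 × 0.724241 = 367,185.7353

€367,186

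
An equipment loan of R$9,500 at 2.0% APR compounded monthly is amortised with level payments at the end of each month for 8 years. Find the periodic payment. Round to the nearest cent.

R$107.17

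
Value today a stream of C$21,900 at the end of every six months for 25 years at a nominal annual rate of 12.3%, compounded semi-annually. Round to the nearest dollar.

Periodic rate i = 0.123/2 = 0.0615; n = 25 × 2 = 50 periods.
Annuity factor a(50|0.0615) = 15.437683; PV = 21900 × 15.437683 = 338,085.2650

C$338,085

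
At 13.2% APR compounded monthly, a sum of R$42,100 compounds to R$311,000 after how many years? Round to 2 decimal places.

15.23 years

Periodic rate i = 0.132/12 = 0.011.
n = ln(311000/42100) / ln(1+0.011) = ln(7.38717) / 0.010940 = 182.7931 months
= 182.7931/12 years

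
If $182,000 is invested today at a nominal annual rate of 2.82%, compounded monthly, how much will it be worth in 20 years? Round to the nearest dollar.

Periodic rate i = 0.0282/12 = 0.00235; n = 20 × 12 = 240 periods.
FV = 182,000 × (1 + 0.00235)^240 = 319,687.8412

$319,688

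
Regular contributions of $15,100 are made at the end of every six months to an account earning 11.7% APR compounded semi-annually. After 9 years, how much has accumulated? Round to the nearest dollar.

With 2 periods per year: i = 0.0585, n = 18.
FV = PMT · [(1+i)^n − 1] / i = 15100 · 30.470124 = 460,098.8684

$460,099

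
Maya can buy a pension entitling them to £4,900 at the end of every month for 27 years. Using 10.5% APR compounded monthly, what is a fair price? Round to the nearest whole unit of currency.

i = 0.105/12 = 0.00875 per month; n = 27·12 = 324.
PV = 4900 × [1 − (1+0.00875)^(−324)] / 0.00875 = 4900 × 107.491762 = 526,709.6346

£526,710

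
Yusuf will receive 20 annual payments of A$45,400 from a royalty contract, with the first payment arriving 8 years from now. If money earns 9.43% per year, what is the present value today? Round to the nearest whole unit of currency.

PV at t=7 (ordinary 20-year annuity): 45400 × a(20|0.0943) = 45400 × 8.855573 = 402,042.9968
PV₀ = 402,042.9968 / (1+0.0943)^7 = 402,042.9968 / 1.879121 = 213,952.6682

A$213,953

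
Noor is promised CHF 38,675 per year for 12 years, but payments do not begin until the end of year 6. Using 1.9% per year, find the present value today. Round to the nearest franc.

CHF 374,563

Value one period before first payment (t=5): 38675 × [1 − (1+0.019)^(−12)] / 0.019 = 38675 × 10.640581 = 411,524.4893
Discount back 5 years: 411,524.4893 × (1+0.019)^(−5) = 411,524.4893 × 0.910184 = 374,562.9050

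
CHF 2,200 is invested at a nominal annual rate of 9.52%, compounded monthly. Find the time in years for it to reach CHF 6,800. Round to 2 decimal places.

11.90 years

Periodic rate i = 0.0952/12 = 0.00793333.
(1+i)^n = 6800/2200 = 3.09091, so n = ln 3.09091 / ln 1.00793 = 142.8070 months
= 142.8070/12 years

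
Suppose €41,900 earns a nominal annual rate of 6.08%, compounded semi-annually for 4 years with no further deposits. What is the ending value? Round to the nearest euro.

€53,243

Periodic rate i = 0.0608/2 = 0.0304; n = 4 × 2 = 8 periods.
41,900 × (1+0.0304)^8 = 41,900 × 1.270711 = 53,242.7922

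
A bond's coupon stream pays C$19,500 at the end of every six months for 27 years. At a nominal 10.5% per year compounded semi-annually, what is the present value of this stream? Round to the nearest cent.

With 2 periods per year: i = 0.0525, n = 54.
PV = 19500 × [1 − (1+0.0525)^(−54)] / 0.0525 = 19500 × 17.845778 = 347,992.6699

C$347,992.67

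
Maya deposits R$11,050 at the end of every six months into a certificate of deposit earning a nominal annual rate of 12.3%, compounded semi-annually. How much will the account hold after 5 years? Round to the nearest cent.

R$146,677.86

i = 0.123/2 = 0.0615 per half-year; n = 5·2 = 10.
Accumulation factor s(10|0.0615) = 13.274014; FV = 11050 × 13.274014 = 146,677.8561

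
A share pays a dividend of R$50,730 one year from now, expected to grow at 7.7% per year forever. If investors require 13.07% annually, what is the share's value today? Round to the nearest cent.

PV = PMT / (i − g) = 50730 / (0.1307 − 0.077) = 50730 / 0.053700 = 944,692.7374

R$944,692.74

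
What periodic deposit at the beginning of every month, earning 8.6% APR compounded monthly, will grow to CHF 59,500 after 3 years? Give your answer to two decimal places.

CHF 1,444.26

i = 0.086/12 = 0.00716667 per month; n = 3·12 = 36.
FV-annuity factor × (1+i) = 41.197581; PMT = 59500 / 41.197581 = 1,444.2595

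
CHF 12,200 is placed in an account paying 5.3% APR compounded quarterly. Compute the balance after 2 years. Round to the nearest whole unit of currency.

i = 0.053/4 = 0.01325 per quarter; n = 2·4 = 8.
FV = PV·(1+i)^n = 12,200 × 1.111048 = 13,554.7880

CHF 13,555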